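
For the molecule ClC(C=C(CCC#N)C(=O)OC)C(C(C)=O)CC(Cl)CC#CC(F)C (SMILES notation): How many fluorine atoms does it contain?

Scan the SMILES for F atoms (remember two-letter symbols like Cl and Br are single atoms).
Fluorine count: 1.

1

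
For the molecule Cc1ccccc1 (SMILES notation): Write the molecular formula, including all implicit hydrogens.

Walk through each heavy atom and fill implicit hydrogens from standard valence (C 4, N 3, O 2, S 2, halogen 1); for lowercase aromatic atoms, an aromatic c carries 1 H when it has two neighbours and 0 H with three, and aromatic n carries 0 H:
  atom 1: C, bond orders sum to 1 (valence 4) → 3 H
  atom 2: aromatic c, 3 neighbours → 0 H
  atom 3: aromatic c, 2 neighbours → 1 H
  atom 4: aromatic c, 2 neighbours → 1 H
  atom 5: aromatic c, 2 neighbours → 1 H
  atom 6: aromatic c, 2 neighbours → 1 H
  atom 7: aromatic c, 2 neighbours → 1 H
Totals → C:7, H:8.
In Hill order: C7H8.

C7H8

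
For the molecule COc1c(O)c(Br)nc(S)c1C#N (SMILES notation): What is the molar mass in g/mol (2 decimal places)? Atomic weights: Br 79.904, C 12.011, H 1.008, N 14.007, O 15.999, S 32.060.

261.09 g/mol

First, the molecular formula is C7H5BrN2O2S (counting implicit H from valence).
  Br: 1 × 79.904 = 79.904
  C: 7 × 12.011 = 84.077
  H: 5 × 1.008 = 5.040
  N: 2 × 14.007 = 28.014
  O: 2 × 15.999 = 31.998
  S: 1 × 32.060 = 32.060
Sum: 1×79.904 + 7×12.011 + 5×1.008 + 2×14.007 + 2×15.999 + 1×32.060 = 261.093 → 261.09 g/mol.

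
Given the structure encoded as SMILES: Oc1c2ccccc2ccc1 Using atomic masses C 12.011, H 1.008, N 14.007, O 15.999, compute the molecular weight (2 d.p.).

144.17 g/mol

First, the molecular formula is C10H8O (counting implicit H from valence).
  C: 10 × 12.011 = 120.110
  H: 8 × 1.008 = 8.064
  O: 1 × 15.999 = 15.999
Sum: 10×12.011 + 8×1.008 + 1×15.999 = 144.173 → 144.17 g/mol.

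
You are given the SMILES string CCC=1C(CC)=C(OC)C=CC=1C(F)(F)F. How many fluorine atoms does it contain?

3

Scan the SMILES for F atoms (remember two-letter symbols like Cl and Br are single atoms).
Fluorine count: 3.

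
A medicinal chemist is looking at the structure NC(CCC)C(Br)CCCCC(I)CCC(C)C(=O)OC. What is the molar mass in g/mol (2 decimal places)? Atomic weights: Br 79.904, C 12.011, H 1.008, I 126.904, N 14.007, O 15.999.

First, the molecular formula is C16H31BrINO2 (counting implicit H from valence).
  Br: 1 × 79.904 = 79.904
  C: 16 × 12.011 = 192.176
  H: 31 × 1.008 = 31.248
  I: 1 × 126.904 = 126.904
  N: 1 × 14.007 = 14.007
  O: 2 × 15.999 = 31.998
Sum: 1×79.904 + 16×12.011 + 31×1.008 + 1×126.904 + 1×14.007 + 2×15.999 = 476.237 → 476.24 g/mol.

476.24 g/mol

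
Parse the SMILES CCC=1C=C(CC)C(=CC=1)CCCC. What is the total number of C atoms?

14

Count every carbon token in the SMILES (each C, including those in ring-closure positions and inside branches).
Carbon count: 14.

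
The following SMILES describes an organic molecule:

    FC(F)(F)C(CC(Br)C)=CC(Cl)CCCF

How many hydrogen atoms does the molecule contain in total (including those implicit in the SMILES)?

Walk through each heavy atom and fill implicit hydrogens from standard valence (C 4, N 3, O 2, S 2, halogen 1):
  atom 1: F (halogen, monovalent) → 0 H
  atom 2: C, bond orders sum to 4 (valence 4) → 0 H
  atom 3: F (halogen, monovalent) → 0 H
  atom 4: F (halogen, monovalent) → 0 H
  atom 5: C, bond orders sum to 4 (valence 4) → 0 H
  atom 6: C, bond orders sum to 2 (valence 4) → 2 H
  atom 7: C, bond orders sum to 3 (valence 4) → 1 H
  atom 8: Br (halogen, monovalent) → 0 H
  atom 9: C, bond orders sum to 1 (valence 4) → 3 H
  atom 10: C, bond orders sum to 3 (valence 4) → 1 H
  atom 11: C, bond orders sum to 3 (valence 4) → 1 H
  atom 12: Cl (halogen, monovalent) → 0 H
  atom 13: C, bond orders sum to 2 (valence 4) → 2 H
  atom 14: C, bond orders sum to 2 (valence 4) → 2 H
  atom 15: C, bond orders sum to 2 (valence 4) → 2 H
  atom 16: F (halogen, monovalent) → 0 H
Total hydrogens: 14.

14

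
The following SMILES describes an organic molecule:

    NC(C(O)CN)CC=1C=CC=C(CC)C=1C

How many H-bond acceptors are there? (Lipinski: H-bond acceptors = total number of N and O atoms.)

3

N atoms: 2; O atoms: 1.
Lipinski HBA = 2 + 1 = 3.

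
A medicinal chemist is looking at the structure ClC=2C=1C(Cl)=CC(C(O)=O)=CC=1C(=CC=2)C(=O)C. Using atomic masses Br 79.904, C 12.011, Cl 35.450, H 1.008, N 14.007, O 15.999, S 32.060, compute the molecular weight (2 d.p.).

First, the molecular formula is C13H8Cl2O3 (counting implicit H from valence).
  C: 13 × 12.011 = 156.143
  Cl: 2 × 35.450 = 70.900
  H: 8 × 1.008 = 8.064
  O: 3 × 15.999 = 47.997
Sum: 13×12.011 + 2×35.450 + 8×1.008 + 3×15.999 = 283.104 → 283.10 g/mol.

283.10 g/mol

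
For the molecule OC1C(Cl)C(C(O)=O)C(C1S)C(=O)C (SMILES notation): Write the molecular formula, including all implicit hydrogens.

Walk through each heavy atom and fill implicit hydrogens from standard valence (C 4, N 3, O 2, S 2, halogen 1):
  atom 1: O, bond orders sum to 1 (valence 2) → 1 H
  atom 2: C, bond orders sum to 3 (valence 4) → 1 H
  atom 3: C, bond orders sum to 3 (valence 4) → 1 H
  atom 4: Cl (halogen, monovalent) → 0 H
  atom 5: C, bond orders sum to 3 (valence 4) → 1 H
  atom 6: C, bond orders sum to 4 (valence 4) → 0 H
  atom 7: O, bond orders sum to 1 (valence 2) → 1 H
  atom 8: O, bond orders sum to 2 (valence 2) → 0 H
  atom 9: C, bond orders sum to 3 (valence 4) → 1 H
  atom 10: C, bond orders sum to 3 (valence 4) → 1 H
  atom 11: S, bond orders sum to 1 (valence 2) → 1 H
  atom 12: C, bond orders sum to 4 (valence 4) → 0 H
  atom 13: O, bond orders sum to 2 (valence 2) → 0 H
  atom 14: C, bond orders sum to 1 (valence 4) → 3 H
Totals → C:8, H:11, Cl:1, O:4, S:1.
In Hill order: C8H11ClO4S.

C8H11ClO4S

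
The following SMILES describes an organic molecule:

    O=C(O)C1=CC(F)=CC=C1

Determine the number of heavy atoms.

Every atom symbol written in the SMILES (organic subset) is one heavy atom; implicit H are not written.
Heavy atoms by element → C:7, F:1, O:2.
Total: 10.

10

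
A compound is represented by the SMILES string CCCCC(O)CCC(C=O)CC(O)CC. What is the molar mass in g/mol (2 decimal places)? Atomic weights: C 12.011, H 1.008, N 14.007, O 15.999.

First, the molecular formula is C13H26O3 (counting implicit H from valence).
  C: 13 × 12.011 = 156.143
  H: 26 × 1.008 = 26.208
  O: 3 × 15.999 = 47.997
Sum: 13×12.011 + 26×1.008 + 3×15.999 = 230.348 → 230.35 g/mol.

230.35 g/mol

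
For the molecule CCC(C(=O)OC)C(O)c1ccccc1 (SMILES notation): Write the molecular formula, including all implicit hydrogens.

C12H16O3

Walk through each heavy atom and fill implicit hydrogens from standard valence (C 4, N 3, O 2, S 2, halogen 1); for lowercase aromatic atoms, an aromatic c carries 1 H when it has two neighbours and 0 H with three, and aromatic n carries 0 H:
  atom 1: C, bond orders sum to 1 (valence 4) → 3 H
  atom 2: C, bond orders sum to 2 (valence 4) → 2 H
  atom 3: C, bond orders sum to 3 (valence 4) → 1 H
  atom 4: C, bond orders sum to 4 (valence 4) → 0 H
  atom 5: O, bond orders sum to 2 (valence 2) → 0 H
  atom 6: O, bond orders sum to 2 (valence 2) → 0 H
  atom 7: C, bond orders sum to 1 (valence 4) → 3 H
  atom 8: C, bond orders sum to 3 (valence 4) → 1 H
  atom 9: O, bond orders sum to 1 (valence 2) → 1 H
  atom 10: aromatic c, 3 neighbours → 0 H
  atom 11: aromatic c, 2 neighbours → 1 H
  atom 12: aromatic c, 2 neighbours → 1 H
  atom 13: aromatic c, 2 neighbours → 1 H
  atom 14: aromatic c, 2 neighbours → 1 H
  atom 15: aromatic c, 2 neighbours → 1 H
Totals → C:12, H:16, O:3.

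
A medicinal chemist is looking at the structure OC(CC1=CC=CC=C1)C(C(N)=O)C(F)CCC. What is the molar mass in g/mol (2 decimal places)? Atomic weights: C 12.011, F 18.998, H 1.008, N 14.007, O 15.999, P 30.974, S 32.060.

First, the molecular formula is C14H20FNO2 (counting implicit H from valence).
  C: 14 × 12.011 = 168.154
  F: 1 × 18.998 = 18.998
  H: 20 × 1.008 = 20.160
  N: 1 × 14.007 = 14.007
  O: 2 × 15.999 = 31.998
Sum: 14×12.011 + 1×18.998 + 20×1.008 + 1×14.007 + 2×15.999 = 253.317 → 253.32 g/mol.

253.32 g/mol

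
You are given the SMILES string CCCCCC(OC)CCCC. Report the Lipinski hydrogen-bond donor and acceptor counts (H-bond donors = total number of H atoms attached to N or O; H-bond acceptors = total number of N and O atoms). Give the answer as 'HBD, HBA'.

Donors: find every N or O and count the H atoms it carries.
  atom 7 (O): bond orders sum to 2 → 0 H
Lipinski HBD = 0.
Acceptors: N atoms = 0, O atoms = 1 → HBA = 1.

0, 1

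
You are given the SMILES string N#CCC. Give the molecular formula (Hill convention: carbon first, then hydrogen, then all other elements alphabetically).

C3H5N

Walk through each heavy atom and fill implicit hydrogens from standard valence (C 4, N 3, O 2, S 2, halogen 1):
  atom 1: N, bond orders sum to 3 (valence 3) → 0 H
  atom 2: C, bond orders sum to 4 (valence 4) → 0 H
  atom 3: C, bond orders sum to 2 (valence 4) → 2 H
  atom 4: C, bond orders sum to 1 (valence 4) → 3 H
Totals → C:3, H:5, N:1.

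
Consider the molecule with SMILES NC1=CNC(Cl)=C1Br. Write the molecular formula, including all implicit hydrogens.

Walk through each heavy atom and fill implicit hydrogens from standard valence (C 4, N 3, O 2, S 2, halogen 1):
  atom 1: N, bond orders sum to 1 (valence 3) → 2 H
  atom 2: C, bond orders sum to 4 (valence 4) → 0 H
  atom 3: C, bond orders sum to 3 (valence 4) → 1 H
  atom 4: N, bond orders sum to 2 (valence 3) → 1 H
  atom 5: C, bond orders sum to 4 (valence 4) → 0 H
  atom 6: Cl (halogen, monovalent) → 0 H
  atom 7: C, bond orders sum to 4 (valence 4) → 0 H
  atom 8: Br (halogen, monovalent) → 0 H
Totals → C:4, H:4, Br:1, Cl:1, N:2.
In Hill order: C4H4BrClN2.

C4H4BrClN2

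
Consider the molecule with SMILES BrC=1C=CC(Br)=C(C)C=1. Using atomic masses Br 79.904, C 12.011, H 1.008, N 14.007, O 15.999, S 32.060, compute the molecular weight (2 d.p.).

First, the molecular formula is C7H6Br2 (counting implicit H from valence).
  Br: 2 × 79.904 = 159.808
  C: 7 × 12.011 = 84.077
  H: 6 × 1.008 = 6.048
Sum: 2×79.904 + 7×12.011 + 6×1.008 = 249.933 → 249.93 g/mol.

249.93 g/mol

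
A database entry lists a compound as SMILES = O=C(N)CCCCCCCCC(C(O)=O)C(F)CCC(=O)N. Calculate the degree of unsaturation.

Degree of unsaturation = (number of rings) + (number of π bonds).
Ring closures in the SMILES: 0.
π bonds: 3 double bonds (each 1 DoU) → 3 DoU from unsaturation.
Total DoU = 0 + 3 = 3.

3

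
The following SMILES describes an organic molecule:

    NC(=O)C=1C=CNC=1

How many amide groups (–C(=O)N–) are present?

1

The amide motif appears at heavy-atom position 2 in the SMILES.
Amide count: 1.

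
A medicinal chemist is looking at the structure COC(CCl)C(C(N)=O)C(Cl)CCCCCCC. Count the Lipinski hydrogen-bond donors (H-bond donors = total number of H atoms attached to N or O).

Donors: find every N or O and count the H atoms it carries.
  atom 2 (O): bond orders sum to 2 → 0 H
  atom 8 (N): bond orders sum to 1 → 2 H
  atom 9 (O): bond orders sum to 2 → 0 H
Lipinski HBD = 2.

2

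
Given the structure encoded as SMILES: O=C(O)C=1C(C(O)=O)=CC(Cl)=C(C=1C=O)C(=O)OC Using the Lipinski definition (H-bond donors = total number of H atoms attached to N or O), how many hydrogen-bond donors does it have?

Donors: find every N or O and count the H atoms it carries.
  atom 1 (O): bond orders sum to 2 → 0 H
  atom 3 (O): bond orders sum to 1 → 1 H
  atom 7 (O): bond orders sum to 1 → 1 H
  atom 8 (O): bond orders sum to 2 → 0 H
  atom 15 (O): bond orders sum to 2 → 0 H
  atom 17 (O): bond orders sum to 2 → 0 H
  atom 18 (O): bond orders sum to 2 → 0 H
Lipinski HBD = 2.

2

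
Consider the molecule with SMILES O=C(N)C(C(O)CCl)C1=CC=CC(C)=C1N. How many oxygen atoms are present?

2

Scan the SMILES for O atoms (remember two-letter symbols like Cl and Br are single atoms).
Oxygen count: 2.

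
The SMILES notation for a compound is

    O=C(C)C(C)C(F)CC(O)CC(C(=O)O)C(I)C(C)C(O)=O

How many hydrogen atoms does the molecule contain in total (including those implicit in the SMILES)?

Walk through each heavy atom and fill implicit hydrogens from standard valence (C 4, N 3, O 2, S 2, halogen 1):
  atom 1: O, bond orders sum to 2 (valence 2) → 0 H
  atom 2: C, bond orders sum to 4 (valence 4) → 0 H
  atom 3: C, bond orders sum to 1 (valence 4) → 3 H
  atom 4: C, bond orders sum to 3 (valence 4) → 1 H
  atom 5: C, bond orders sum to 1 (valence 4) → 3 H
  atom 6: C, bond orders sum to 3 (valence 4) → 1 H
  atom 7: F (halogen, monovalent) → 0 H
  atom 8: C, bond orders sum to 2 (valence 4) → 2 H
  atom 9: C, bond orders sum to 3 (valence 4) → 1 H
  atom 10: O, bond orders sum to 1 (valence 2) → 1 H
  atom 11: C, bond orders sum to 2 (valence 4) → 2 H
  atom 12: C, bond orders sum to 3 (valence 4) → 1 H
  atom 13: C, bond orders sum to 4 (valence 4) → 0 H
  atom 14: O, bond orders sum to 2 (valence 2) → 0 H
  atom 15: O, bond orders sum to 1 (valence 2) → 1 H
  atom 16: C, bond orders sum to 3 (valence 4) → 1 H
  atom 17: I (halogen, monovalent) → 0 H
  atom 18: C, bond orders sum to 3 (valence 4) → 1 H
  atom 19: C, bond orders sum to 1 (valence 4) → 3 H
  atom 20: C, bond orders sum to 4 (valence 4) → 0 H
  atom 21: O, bond orders sum to 1 (valence 2) → 1 H
  atom 22: O, bond orders sum to 2 (valence 2) → 0 H
Total hydrogens: 22.

22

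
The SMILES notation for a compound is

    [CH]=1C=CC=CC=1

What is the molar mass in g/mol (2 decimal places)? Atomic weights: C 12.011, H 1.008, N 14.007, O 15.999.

First, the molecular formula is C6H6 (counting implicit H from valence).
  C: 6 × 12.011 = 72.066
  H: 6 × 1.008 = 6.048
Sum: 6×12.011 + 6×1.008 = 78.114 → 78.11 g/mol.

78.11 g/mol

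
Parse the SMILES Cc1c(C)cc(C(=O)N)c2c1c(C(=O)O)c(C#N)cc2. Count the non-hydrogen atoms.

Every atom symbol written in the SMILES (organic subset) is one heavy atom; implicit H are not written.
Heavy atoms by element → C:15, N:2, O:3.
Total: 20.

20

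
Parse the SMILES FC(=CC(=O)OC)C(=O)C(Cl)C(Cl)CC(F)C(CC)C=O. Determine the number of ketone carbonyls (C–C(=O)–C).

The ketone motif appears at heavy-atom position 8 in the SMILES.
Other groups present: 1 aldehyde, 1 alkene, 1 ester.
Ketone count: 1.

1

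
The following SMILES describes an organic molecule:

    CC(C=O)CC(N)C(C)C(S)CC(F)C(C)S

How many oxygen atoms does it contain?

Scan the SMILES for O atoms (remember two-letter symbols like Cl and Br are single atoms).
Oxygen count: 1.

1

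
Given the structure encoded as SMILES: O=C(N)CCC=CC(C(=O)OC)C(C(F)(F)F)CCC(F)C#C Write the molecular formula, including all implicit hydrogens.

Walk through each heavy atom and fill implicit hydrogens from standard valence (C 4, N 3, O 2, S 2, halogen 1):
  atom 1: O, bond orders sum to 2 (valence 2) → 0 H
  atom 2: C, bond orders sum to 4 (valence 4) → 0 H
  atom 3: N, bond orders sum to 1 (valence 3) → 2 H
  atom 4: C, bond orders sum to 2 (valence 4) → 2 H
  atom 5: C, bond orders sum to 2 (valence 4) → 2 H
  atom 6: C, bond orders sum to 3 (valence 4) → 1 H
  atom 7: C, bond orders sum to 3 (valence 4) → 1 H
  atom 8: C, bond orders sum to 3 (valence 4) → 1 H
  atom 9: C, bond orders sum to 4 (valence 4) → 0 H
  atom 10: O, bond orders sum to 2 (valence 2) → 0 H
  atom 11: O, bond orders sum to 2 (valence 2) → 0 H
  atom 12: C, bond orders sum to 1 (valence 4) → 3 H
  atom 13: C, bond orders sum to 3 (valence 4) → 1 H
  atom 14: C, bond orders sum to 4 (valence 4) → 0 H
  atom 15: F (halogen, monovalent) → 0 H
  atom 16: F (halogen, monovalent) → 0 H
  atom 17: F (halogen, monovalent) → 0 H
  atom 18: C, bond orders sum to 2 (valence 4) → 2 H
  atom 19: C, bond orders sum to 2 (valence 4) → 2 H
  atom 20: C, bond orders sum to 3 (valence 4) → 1 H
  atom 21: F (halogen, monovalent) → 0 H
  atom 22: C, bond orders sum to 4 (valence 4) → 0 H
  atom 23: C, bond orders sum to 3 (valence 4) → 1 H
Totals → C:15, H:19, F:4, N:1, O:3.

C15H19F4NO3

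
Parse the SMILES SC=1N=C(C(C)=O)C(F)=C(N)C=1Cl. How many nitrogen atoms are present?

Scan the SMILES for N atoms (remember two-letter symbols like Cl and Br are single atoms).
Nitrogen count: 2.

2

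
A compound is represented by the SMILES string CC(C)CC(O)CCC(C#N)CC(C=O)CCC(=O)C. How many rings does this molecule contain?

0

In SMILES, each pair of matching ring-closure digits denotes one ring-closing bond; the number of such bonds equals the number of independent rings.
Ring-closure bonds here: 0.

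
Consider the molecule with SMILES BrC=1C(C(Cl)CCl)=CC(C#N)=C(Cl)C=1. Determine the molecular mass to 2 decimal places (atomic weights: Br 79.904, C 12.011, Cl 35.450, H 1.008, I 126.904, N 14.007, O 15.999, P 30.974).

313.40 g/mol

First, the molecular formula is C9H5BrCl3N (counting implicit H from valence).
  Br: 1 × 79.904 = 79.904
  C: 9 × 12.011 = 108.099
  Cl: 3 × 35.450 = 106.350
  H: 5 × 1.008 = 5.040
  N: 1 × 14.007 = 14.007
Sum: 1×79.904 + 9×12.011 + 3×35.450 + 5×1.008 + 1×14.007 = 313.400 → 313.40 g/mol.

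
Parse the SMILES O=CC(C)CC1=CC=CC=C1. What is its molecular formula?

C10H12O

Walk through each heavy atom and fill implicit hydrogens from standard valence (C 4, N 3, O 2, S 2, halogen 1):
  atom 1: O, bond orders sum to 2 (valence 2) → 0 H
  atom 2: C, bond orders sum to 3 (valence 4) → 1 H
  atom 3: C, bond orders sum to 3 (valence 4) → 1 H
  atom 4: C, bond orders sum to 1 (valence 4) → 3 H
  atom 5: C, bond orders sum to 2 (valence 4) → 2 H
  atom 6: C, bond orders sum to 4 (valence 4) → 0 H
  atom 7: C, bond orders sum to 3 (valence 4) → 1 H
  atom 8: C, bond orders sum to 3 (valence 4) → 1 H
  atom 9: C, bond orders sum to 3 (valence 4) → 1 H
  atom 10: C, bond orders sum to 3 (valence 4) → 1 H
  atom 11: C, bond orders sum to 3 (valence 4) → 1 H
Totals → C:10, H:12, O:1.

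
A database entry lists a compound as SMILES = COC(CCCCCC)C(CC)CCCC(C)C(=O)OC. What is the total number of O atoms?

Scan the SMILES for O atoms (remember two-letter symbols like Cl and Br are single atoms).
Oxygen count: 3.

3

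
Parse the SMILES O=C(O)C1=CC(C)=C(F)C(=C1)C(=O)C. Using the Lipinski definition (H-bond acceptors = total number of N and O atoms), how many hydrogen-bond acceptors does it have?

3

N atoms: 0; O atoms: 3.
Lipinski HBA = 0 + 3 = 3.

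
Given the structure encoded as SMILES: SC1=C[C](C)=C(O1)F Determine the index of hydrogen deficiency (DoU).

Molecular formula: C5H5FOS.
DoU = (2C + 2 + N − H − X) / 2, where X is the halogen count and O/S are ignored.
    = (2·5 + 2 + 0 − 5 − 1) / 2 = 6 / 2 = 3.

3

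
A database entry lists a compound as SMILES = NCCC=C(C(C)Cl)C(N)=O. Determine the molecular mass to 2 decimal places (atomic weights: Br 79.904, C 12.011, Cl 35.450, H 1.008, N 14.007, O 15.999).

First, the molecular formula is C7H13ClN2O (counting implicit H from valence).
  C: 7 × 12.011 = 84.077
  Cl: 1 × 35.450 = 35.450
  H: 13 × 1.008 = 13.104
  N: 2 × 14.007 = 28.014
  O: 1 × 15.999 = 15.999
Sum: 7×12.011 + 1×35.450 + 13×1.008 + 2×14.007 + 1×15.999 = 176.644 → 176.64 g/mol.

176.64 g/mol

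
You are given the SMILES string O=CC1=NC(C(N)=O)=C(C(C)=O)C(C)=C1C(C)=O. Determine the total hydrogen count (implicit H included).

Walk through each heavy atom and fill implicit hydrogens from standard valence (C 4, N 3, O 2, S 2, halogen 1):
  atom 1: O, bond orders sum to 2 (valence 2) → 0 H
  atom 2: C, bond orders sum to 3 (valence 4) → 1 H
  atom 3: C, bond orders sum to 4 (valence 4) → 0 H
  atom 4: N, bond orders sum to 3 (valence 3) → 0 H
  atom 5: C, bond orders sum to 4 (valence 4) → 0 H
  atom 6: C, bond orders sum to 4 (valence 4) → 0 H
  atom 7: N, bond orders sum to 1 (valence 3) → 2 H
  atom 8: O, bond orders sum to 2 (valence 2) → 0 H
  atom 9: C, bond orders sum to 4 (valence 4) → 0 H
  atom 10: C, bond orders sum to 4 (valence 4) → 0 H
  atom 11: C, bond orders sum to 1 (valence 4) → 3 H
  atom 12: O, bond orders sum to 2 (valence 2) → 0 H
  atom 13: C, bond orders sum to 4 (valence 4) → 0 H
  atom 14: C, bond orders sum to 1 (valence 4) → 3 H
  atom 15: C, bond orders sum to 4 (valence 4) → 0 H
  atom 16: C, bond orders sum to 4 (valence 4) → 0 H
  atom 17: C, bond orders sum to 1 (valence 4) → 3 H
  atom 18: O, bond orders sum to 2 (valence 2) → 0 H
Total hydrogens: 12.

12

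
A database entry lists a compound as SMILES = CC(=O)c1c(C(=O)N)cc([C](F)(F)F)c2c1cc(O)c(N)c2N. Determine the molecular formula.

Walk through each heavy atom and fill implicit hydrogens from standard valence (C 4, N 3, O 2, S 2, halogen 1); for lowercase aromatic atoms, an aromatic c carries 1 H when it has two neighbours and 0 H with three, and aromatic n carries 0 H:
  atom 1: C, bond orders sum to 1 (valence 4) → 3 H
  atom 2: C, bond orders sum to 4 (valence 4) → 0 H
  atom 3: O, bond orders sum to 2 (valence 2) → 0 H
  atom 4: aromatic c, 3 neighbours → 0 H
  atom 5: aromatic c, 3 neighbours → 0 H
  atom 6: C, bond orders sum to 4 (valence 4) → 0 H
  atom 7: O, bond orders sum to 2 (valence 2) → 0 H
  atom 8: N, bond orders sum to 1 (valence 3) → 2 H
  atom 9: aromatic c, 2 neighbours → 1 H
  atom 10: aromatic c, 3 neighbours → 0 H
  atom 11: C with explicit H count 0
  atom 12: F (halogen, monovalent) → 0 H
  atom 13: F (halogen, monovalent) → 0 H
  atom 14: F (halogen, monovalent) → 0 H
  atom 15: aromatic c, 3 neighbours → 0 H
  atom 16: aromatic c, 3 neighbours → 0 H
  atom 17: aromatic c, 2 neighbours → 1 H
  atom 18: aromatic c, 3 neighbours → 0 H
  atom 19: O, bond orders sum to 1 (valence 2) → 1 H
  atom 20: aromatic c, 3 neighbours → 0 H
  atom 21: N, bond orders sum to 1 (valence 3) → 2 H
  atom 22: aromatic c, 3 neighbours → 0 H
  atom 23: N, bond orders sum to 1 (valence 3) → 2 H
Totals → C:14, H:12, F:3, N:3, O:3.
In Hill order: C14H12F3N3O3.

C14H12F3N3O3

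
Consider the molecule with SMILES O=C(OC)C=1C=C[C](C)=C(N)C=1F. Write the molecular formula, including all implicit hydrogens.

Walk through each heavy atom and fill implicit hydrogens from standard valence (C 4, N 3, O 2, S 2, halogen 1):
  atom 1: O, bond orders sum to 2 (valence 2) → 0 H
  atom 2: C, bond orders sum to 4 (valence 4) → 0 H
  atom 3: O, bond orders sum to 2 (valence 2) → 0 H
  atom 4: C, bond orders sum to 1 (valence 4) → 3 H
  atom 5: C, bond orders sum to 4 (valence 4) → 0 H
  atom 6: C, bond orders sum to 3 (valence 4) → 1 H
  atom 7: C, bond orders sum to 3 (valence 4) → 1 H
  atom 8: C with explicit H count 0
  atom 9: C, bond orders sum to 1 (valence 4) → 3 H
  atom 10: C, bond orders sum to 4 (valence 4) → 0 H
  atom 11: N, bond orders sum to 1 (valence 3) → 2 H
  atom 12: C, bond orders sum to 4 (valence 4) → 0 H
  atom 13: F (halogen, monovalent) → 0 H
Totals → C:9, H:10, F:1, N:1, O:2.

C9H10FNO2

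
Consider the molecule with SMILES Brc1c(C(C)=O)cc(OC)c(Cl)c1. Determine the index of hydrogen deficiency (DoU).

5

Molecular formula: C9H8BrClO2.
DoU = (2C + 2 + N − H − X) / 2, where X is the halogen count and O/S are ignored.
    = (2·9 + 2 + 0 − 8 − 2) / 2 = 10 / 2 = 5.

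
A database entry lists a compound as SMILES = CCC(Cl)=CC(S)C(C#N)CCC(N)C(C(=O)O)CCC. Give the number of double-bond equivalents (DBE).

4

Molecular formula: C15H25ClN2O2S.
DoU = (2C + 2 + N − H − X) / 2, where X is the halogen count and O/S are ignored.
    = (2·15 + 2 + 2 − 25 − 1) / 2 = 8 / 2 = 4.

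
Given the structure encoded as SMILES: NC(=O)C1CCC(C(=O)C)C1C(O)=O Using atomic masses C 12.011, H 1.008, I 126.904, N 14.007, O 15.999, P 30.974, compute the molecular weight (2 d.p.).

199.21 g/mol

First, the molecular formula is C9H13NO4 (counting implicit H from valence).
  C: 9 × 12.011 = 108.099
  H: 13 × 1.008 = 13.104
  N: 1 × 14.007 = 14.007
  O: 4 × 15.999 = 63.996
Sum: 9×12.011 + 13×1.008 + 1×14.007 + 4×15.999 = 199.206 → 199.21 g/mol.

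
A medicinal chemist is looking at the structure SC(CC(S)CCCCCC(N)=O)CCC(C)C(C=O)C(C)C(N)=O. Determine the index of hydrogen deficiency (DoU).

Degree of unsaturation = (number of rings) + (number of π bonds).
Ring closures in the SMILES: 0.
π bonds: 3 double bonds (each 1 DoU) → 3 DoU from unsaturation.
Total DoU = 0 + 3 = 3.

3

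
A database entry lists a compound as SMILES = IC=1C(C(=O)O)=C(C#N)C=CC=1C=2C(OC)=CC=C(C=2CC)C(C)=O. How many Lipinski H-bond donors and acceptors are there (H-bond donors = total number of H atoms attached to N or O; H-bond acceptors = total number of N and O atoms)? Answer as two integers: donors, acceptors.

Donors: find every N or O and count the H atoms it carries.
  atom 5 (O): bond orders sum to 2 → 0 H
  atom 6 (O): bond orders sum to 1 → 1 H
  atom 9 (N): bond orders sum to 3 → 0 H
  atom 15 (O): bond orders sum to 2 → 0 H
  atom 25 (O): bond orders sum to 2 → 0 H
Lipinski HBD = 1.
Acceptors: N atoms = 1, O atoms = 4 → HBA = 5.

1, 5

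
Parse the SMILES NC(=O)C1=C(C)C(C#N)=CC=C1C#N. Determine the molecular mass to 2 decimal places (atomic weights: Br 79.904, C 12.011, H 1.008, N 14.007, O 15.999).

First, the molecular formula is C10H7N3O (counting implicit H from valence).
  C: 10 × 12.011 = 120.110
  H: 7 × 1.008 = 7.056
  N: 3 × 14.007 = 42.021
  O: 1 × 15.999 = 15.999
Sum: 10×12.011 + 7×1.008 + 3×14.007 + 1×15.999 = 185.186 → 185.19 g/mol.

185.19 g/mol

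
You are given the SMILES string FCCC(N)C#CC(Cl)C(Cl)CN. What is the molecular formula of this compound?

C8H13Cl2FN2

Walk through each heavy atom and fill implicit hydrogens from standard valence (C 4, N 3, O 2, S 2, halogen 1):
  atom 1: F (halogen, monovalent) → 0 H
  atom 2: C, bond orders sum to 2 (valence 4) → 2 H
  atom 3: C, bond orders sum to 2 (valence 4) → 2 H
  atom 4: C, bond orders sum to 3 (valence 4) → 1 H
  atom 5: N, bond orders sum to 1 (valence 3) → 2 H
  atom 6: C, bond orders sum to 4 (valence 4) → 0 H
  atom 7: C, bond orders sum to 4 (valence 4) → 0 H
  atom 8: C, bond orders sum to 3 (valence 4) → 1 H
  atom 9: Cl (halogen, monovalent) → 0 H
  atom 10: C, bond orders sum to 3 (valence 4) → 1 H
  atom 11: Cl (halogen, monovalent) → 0 H
  atom 12: C, bond orders sum to 2 (valence 4) → 2 H
  atom 13: N, bond orders sum to 1 (valence 3) → 2 H
Totals → C:8, H:13, Cl:2, F:1, N:2.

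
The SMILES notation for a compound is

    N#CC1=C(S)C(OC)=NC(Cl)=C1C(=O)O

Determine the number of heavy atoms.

Every atom symbol written in the SMILES (organic subset) is one heavy atom; implicit H are not written.
Heavy atoms by element → C:8, Cl:1, N:2, O:3, S:1.
Total: 15.

15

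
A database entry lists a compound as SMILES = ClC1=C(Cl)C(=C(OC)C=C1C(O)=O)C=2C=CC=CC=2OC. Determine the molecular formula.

C15H12Cl2O4

Walk through each heavy atom and fill implicit hydrogens from standard valence (C 4, N 3, O 2, S 2, halogen 1):
  atom 1: Cl (halogen, monovalent) → 0 H
  atom 2: C, bond orders sum to 4 (valence 4) → 0 H
  atom 3: C, bond orders sum to 4 (valence 4) → 0 H
  atom 4: Cl (halogen, monovalent) → 0 H
  atom 5: C, bond orders sum to 4 (valence 4) → 0 H
  atom 6: C, bond orders sum to 4 (valence 4) → 0 H
  atom 7: O, bond orders sum to 2 (valence 2) → 0 H
  atom 8: C, bond orders sum to 1 (valence 4) → 3 H
  atom 9: C, bond orders sum to 3 (valence 4) → 1 H
  atom 10: C, bond orders sum to 4 (valence 4) → 0 H
  atom 11: C, bond orders sum to 4 (valence 4) → 0 H
  atom 12: O, bond orders sum to 1 (valence 2) → 1 H
  atom 13: O, bond orders sum to 2 (valence 2) → 0 H
  atom 14: C, bond orders sum to 4 (valence 4) → 0 H
  atom 15: C, bond orders sum to 3 (valence 4) → 1 H
  atom 16: C, bond orders sum to 3 (valence 4) → 1 H
  atom 17: C, bond orders sum to 3 (valence 4) → 1 H
  atom 18: C, bond orders sum to 3 (valence 4) → 1 H
  atom 19: C, bond orders sum to 4 (valence 4) → 0 H
  atom 20: O, bond orders sum to 2 (valence 2) → 0 H
  atom 21: C, bond orders sum to 1 (valence 4) → 3 H
Totals → C:15, H:12, Cl:2, O:4.
In Hill order: C15H12Cl2O4.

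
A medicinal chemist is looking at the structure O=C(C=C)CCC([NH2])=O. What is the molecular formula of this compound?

C6H9NO2

Walk through each heavy atom and fill implicit hydrogens from standard valence (C 4, N 3, O 2, S 2, halogen 1):
  atom 1: O, bond orders sum to 2 (valence 2) → 0 H
  atom 2: C, bond orders sum to 4 (valence 4) → 0 H
  atom 3: C, bond orders sum to 3 (valence 4) → 1 H
  atom 4: C, bond orders sum to 2 (valence 4) → 2 H
  atom 5: C, bond orders sum to 2 (valence 4) → 2 H
  atom 6: C, bond orders sum to 2 (valence 4) → 2 H
  atom 7: C, bond orders sum to 4 (valence 4) → 0 H
  atom 8: N with explicit H count 2
  atom 9: O, bond orders sum to 2 (valence 2) → 0 H
Totals → C:6, H:9, N:1, O:2.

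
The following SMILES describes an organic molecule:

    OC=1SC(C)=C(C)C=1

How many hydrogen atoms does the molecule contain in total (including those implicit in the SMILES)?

Walk through each heavy atom and fill implicit hydrogens from standard valence (C 4, N 3, O 2, S 2, halogen 1):
  atom 1: O, bond orders sum to 1 (valence 2) → 1 H
  atom 2: C, bond orders sum to 4 (valence 4) → 0 H
  atom 3: S, bond orders sum to 2 (valence 2) → 0 H
  atom 4: C, bond orders sum to 4 (valence 4) → 0 H
  atom 5: C, bond orders sum to 1 (valence 4) → 3 H
  atom 6: C, bond orders sum to 4 (valence 4) → 0 H
  atom 7: C, bond orders sum to 1 (valence 4) → 3 H
  atom 8: C, bond orders sum to 3 (valence 4) → 1 H
Total hydrogens: 8.

8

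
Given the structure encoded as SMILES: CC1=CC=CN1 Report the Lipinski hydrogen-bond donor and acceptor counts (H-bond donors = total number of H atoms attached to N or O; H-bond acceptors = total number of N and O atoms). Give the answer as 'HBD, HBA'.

Donors: find every N or O and count the H atoms it carries.
  atom 6 (N): bond orders sum to 2 → 1 H
Lipinski HBD = 1.
Acceptors: N atoms = 1, O atoms = 0 → HBA = 1.

1, 1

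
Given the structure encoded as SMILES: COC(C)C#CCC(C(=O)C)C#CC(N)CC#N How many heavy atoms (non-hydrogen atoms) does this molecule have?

Every atom symbol written in the SMILES (organic subset) is one heavy atom; implicit H are not written.
Heavy atoms by element → C:14, N:2, O:2.
Total: 18.

18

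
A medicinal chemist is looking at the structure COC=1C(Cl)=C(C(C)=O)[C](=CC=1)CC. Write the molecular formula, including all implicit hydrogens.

C11H13ClO2

Walk through each heavy atom and fill implicit hydrogens from standard valence (C 4, N 3, O 2, S 2, halogen 1):
  atom 1: C, bond orders sum to 1 (valence 4) → 3 H
  atom 2: O, bond orders sum to 2 (valence 2) → 0 H
  atom 3: C, bond orders sum to 4 (valence 4) → 0 H
  atom 4: C, bond orders sum to 4 (valence 4) → 0 H
  atom 5: Cl (halogen, monovalent) → 0 H
  atom 6: C, bond orders sum to 4 (valence 4) → 0 H
  atom 7: C, bond orders sum to 4 (valence 4) → 0 H
  atom 8: C, bond orders sum to 1 (valence 4) → 3 H
  atom 9: O, bond orders sum to 2 (valence 2) → 0 H
  atom 10: C with explicit H count 0
  atom 11: C, bond orders sum to 3 (valence 4) → 1 H
  atom 12: C, bond orders sum to 3 (valence 4) → 1 H
  atom 13: C, bond orders sum to 2 (valence 4) → 2 H
  atom 14: C, bond orders sum to 1 (valence 4) → 3 H
Totals → C:11, H:13, Cl:1, O:2.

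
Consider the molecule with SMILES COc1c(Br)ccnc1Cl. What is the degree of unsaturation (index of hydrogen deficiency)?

Molecular formula: C6H5BrClNO.
DoU = (2C + 2 + N − H − X) / 2, where X is the halogen count and O/S are ignored.
    = (2·6 + 2 + 1 − 5 − 2) / 2 = 8 / 2 = 4.

4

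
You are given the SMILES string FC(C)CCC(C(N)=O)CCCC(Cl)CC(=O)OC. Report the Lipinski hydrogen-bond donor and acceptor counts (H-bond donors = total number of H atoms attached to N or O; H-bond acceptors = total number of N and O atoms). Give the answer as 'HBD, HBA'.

Donors: find every N or O and count the H atoms it carries.
  atom 8 (N): bond orders sum to 1 → 2 H
  atom 9 (O): bond orders sum to 2 → 0 H
  atom 17 (O): bond orders sum to 2 → 0 H
  atom 18 (O): bond orders sum to 2 → 0 H
Lipinski HBD = 2.
Acceptors: N atoms = 1, O atoms = 3 → HBA = 4.

2, 4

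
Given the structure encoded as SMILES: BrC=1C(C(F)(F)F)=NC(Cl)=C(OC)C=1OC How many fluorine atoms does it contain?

3

Scan the SMILES for F atoms (remember two-letter symbols like Cl and Br are single atoms).
Fluorine count: 3.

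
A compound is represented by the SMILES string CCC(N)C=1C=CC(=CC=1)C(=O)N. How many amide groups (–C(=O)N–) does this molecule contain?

1

The amide motif appears at heavy-atom position 11 in the SMILES.
Other groups present: 1 primary amine.
Amide count: 1.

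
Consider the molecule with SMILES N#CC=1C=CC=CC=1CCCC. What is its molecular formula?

Walk through each heavy atom and fill implicit hydrogens from standard valence (C 4, N 3, O 2, S 2, halogen 1):
  atom 1: N, bond orders sum to 3 (valence 3) → 0 H
  atom 2: C, bond orders sum to 4 (valence 4) → 0 H
  atom 3: C, bond orders sum to 4 (valence 4) → 0 H
  atom 4: C, bond orders sum to 3 (valence 4) → 1 H
  atom 5: C, bond orders sum to 3 (valence 4) → 1 H
  atom 6: C, bond orders sum to 3 (valence 4) → 1 H
  atom 7: C, bond orders sum to 3 (valence 4) → 1 H
  atom 8: C, bond orders sum to 4 (valence 4) → 0 H
  atom 9: C, bond orders sum to 2 (valence 4) → 2 H
  atom 10: C, bond orders sum to 2 (valence 4) → 2 H
  atom 11: C, bond orders sum to 2 (valence 4) → 2 H
  atom 12: C, bond orders sum to 1 (valence 4) → 3 H
Totals → C:11, H:13, N:1.
In Hill order: C11H13N.

C11H13N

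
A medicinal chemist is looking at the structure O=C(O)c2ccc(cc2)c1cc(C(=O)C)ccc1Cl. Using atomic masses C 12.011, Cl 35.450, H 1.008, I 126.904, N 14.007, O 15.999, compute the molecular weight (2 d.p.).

274.70 g/mol

First, the molecular formula is C15H11ClO3 (counting implicit H from valence).
  C: 15 × 12.011 = 180.165
  Cl: 1 × 35.450 = 35.450
  H: 11 × 1.008 = 11.088
  O: 3 × 15.999 = 47.997
Sum: 15×12.011 + 1×35.450 + 11×1.008 + 3×15.999 = 274.700 → 274.70 g/mol.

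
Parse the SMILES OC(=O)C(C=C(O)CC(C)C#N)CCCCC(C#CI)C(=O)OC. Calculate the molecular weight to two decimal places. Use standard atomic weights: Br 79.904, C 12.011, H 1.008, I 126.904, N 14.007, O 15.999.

447.27 g/mol

First, the molecular formula is C17H22INO5 (counting implicit H from valence).
  C: 17 × 12.011 = 204.187
  H: 22 × 1.008 = 22.176
  I: 1 × 126.904 = 126.904
  N: 1 × 14.007 = 14.007
  O: 5 × 15.999 = 79.995
Sum: 17×12.011 + 22×1.008 + 1×126.904 + 1×14.007 + 5×15.999 = 447.269 → 447.27 g/mol.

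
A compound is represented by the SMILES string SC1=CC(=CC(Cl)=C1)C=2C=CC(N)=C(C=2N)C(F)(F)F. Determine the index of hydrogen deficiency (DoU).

8

Degree of unsaturation = (number of rings) + (number of π bonds).
Ring closures in the SMILES: 2.
π bonds: 6 double bonds (each 1 DoU) → 6 DoU from unsaturation.
Total DoU = 2 + 6 = 8.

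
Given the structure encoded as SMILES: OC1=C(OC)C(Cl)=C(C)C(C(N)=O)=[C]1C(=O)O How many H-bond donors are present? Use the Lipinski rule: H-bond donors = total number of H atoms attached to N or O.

Donors: find every N or O and count the H atoms it carries.
  atom 1 (O): bond orders sum to 1 → 1 H
  atom 4 (O): bond orders sum to 2 → 0 H
  atom 12 (N): bond orders sum to 1 → 2 H
  atom 13 (O): bond orders sum to 2 → 0 H
  atom 16 (O): bond orders sum to 2 → 0 H
  atom 17 (O): bond orders sum to 1 → 1 H
Lipinski HBD = 4.

4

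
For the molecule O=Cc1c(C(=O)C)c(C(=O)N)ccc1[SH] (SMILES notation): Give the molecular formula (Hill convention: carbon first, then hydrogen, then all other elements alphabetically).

Walk through each heavy atom and fill implicit hydrogens from standard valence (C 4, N 3, O 2, S 2, halogen 1); for lowercase aromatic atoms, an aromatic c carries 1 H when it has two neighbours and 0 H with three, and aromatic n carries 0 H:
  atom 1: O, bond orders sum to 2 (valence 2) → 0 H
  atom 2: C, bond orders sum to 3 (valence 4) → 1 H
  atom 3: aromatic c, 3 neighbours → 0 H
  atom 4: aromatic c, 3 neighbours → 0 H
  atom 5: C, bond orders sum to 4 (valence 4) → 0 H
  atom 6: O, bond orders sum to 2 (valence 2) → 0 H
  atom 7: C, bond orders sum to 1 (valence 4) → 3 H
  atom 8: aromatic c, 3 neighbours → 0 H
  atom 9: C, bond orders sum to 4 (valence 4) → 0 H
  atom 10: O, bond orders sum to 2 (valence 2) → 0 H
  atom 11: N, bond orders sum to 1 (valence 3) → 2 H
  atom 12: aromatic c, 2 neighbours → 1 H
  atom 13: aromatic c, 2 neighbours → 1 H
  atom 14: aromatic c, 3 neighbours → 0 H
  atom 15: S with explicit H count 1
Totals → C:10, H:9, N:1, O:3, S:1.

C10H9NO3S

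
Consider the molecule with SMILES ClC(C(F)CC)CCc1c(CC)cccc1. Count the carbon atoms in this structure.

Count every carbon token in the SMILES (each C, including those in ring-closure positions and inside branches).
Carbon count: 14.

14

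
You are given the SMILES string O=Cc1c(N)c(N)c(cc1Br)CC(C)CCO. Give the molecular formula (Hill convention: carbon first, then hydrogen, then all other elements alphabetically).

C12H17BrN2O2

Walk through each heavy atom and fill implicit hydrogens from standard valence (C 4, N 3, O 2, S 2, halogen 1); for lowercase aromatic atoms, an aromatic c carries 1 H when it has two neighbours and 0 H with three, and aromatic n carries 0 H:
  atom 1: O, bond orders sum to 2 (valence 2) → 0 H
  atom 2: C, bond orders sum to 3 (valence 4) → 1 H
  atom 3: aromatic c, 3 neighbours → 0 H
  atom 4: aromatic c, 3 neighbours → 0 H
  atom 5: N, bond orders sum to 1 (valence 3) → 2 H
  atom 6: aromatic c, 3 neighbours → 0 H
  atom 7: N, bond orders sum to 1 (valence 3) → 2 H
  atom 8: aromatic c, 3 neighbours → 0 H
  atom 9: aromatic c, 2 neighbours → 1 H
  atom 10: aromatic c, 3 neighbours → 0 H
  atom 11: Br (halogen, monovalent) → 0 H
  atom 12: C, bond orders sum to 2 (valence 4) → 2 H
  atom 13: C, bond orders sum to 3 (valence 4) → 1 H
  atom 14: C, bond orders sum to 1 (valence 4) → 3 H
  atom 15: C, bond orders sum to 2 (valence 4) → 2 H
  atom 16: C, bond orders sum to 2 (valence 4) → 2 H
  atom 17: O, bond orders sum to 1 (valence 2) → 1 H
Totals → C:12, H:17, Br:1, N:2, O:2.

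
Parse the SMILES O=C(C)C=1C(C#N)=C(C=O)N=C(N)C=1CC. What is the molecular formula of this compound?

C11H11N3O2

Walk through each heavy atom and fill implicit hydrogens from standard valence (C 4, N 3, O 2, S 2, halogen 1):
  atom 1: O, bond orders sum to 2 (valence 2) → 0 H
  atom 2: C, bond orders sum to 4 (valence 4) → 0 H
  atom 3: C, bond orders sum to 1 (valence 4) → 3 H
  atom 4: C, bond orders sum to 4 (valence 4) → 0 H
  atom 5: C, bond orders sum to 4 (valence 4) → 0 H
  atom 6: C, bond orders sum to 4 (valence 4) → 0 H
  atom 7: N, bond orders sum to 3 (valence 3) → 0 H
  atom 8: C, bond orders sum to 4 (valence 4) → 0 H
  atom 9: C, bond orders sum to 3 (valence 4) → 1 H
  atom 10: O, bond orders sum to 2 (valence 2) → 0 H
  atom 11: N, bond orders sum to 3 (valence 3) → 0 H
  atom 12: C, bond orders sum to 4 (valence 4) → 0 H
  atom 13: N, bond orders sum to 1 (valence 3) → 2 H
  atom 14: C, bond orders sum to 4 (valence 4) → 0 H
  atom 15: C, bond orders sum to 2 (valence 4) → 2 H
  atom 16: C, bond orders sum to 1 (valence 4) → 3 H
Totals → C:11, H:11, N:3, O:2.
In Hill order: C11H11N3O2.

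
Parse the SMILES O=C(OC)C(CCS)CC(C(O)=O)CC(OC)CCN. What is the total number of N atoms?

Scan the SMILES for N atoms (remember two-letter symbols like Cl and Br are single atoms).
Nitrogen count: 1.

1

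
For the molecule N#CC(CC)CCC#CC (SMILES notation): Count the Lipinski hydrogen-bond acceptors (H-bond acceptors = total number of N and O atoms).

N atoms: 1; O atoms: 0.
Lipinski HBA = 1 + 0 = 1.

1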